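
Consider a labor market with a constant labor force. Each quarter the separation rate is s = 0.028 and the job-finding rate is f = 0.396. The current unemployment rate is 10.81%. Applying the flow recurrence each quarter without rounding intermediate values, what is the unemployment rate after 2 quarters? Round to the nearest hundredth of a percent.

With a fixed labor force, u_{t+1} = u_t + s·(1−u_t) − f·u_t = u_t·(1−s−f) + s.
Here 1−s−f = 0.576 and s = 0.028.
u_1 = 0.108100 × 0.576 + 0.028 = 0.090266.
u_2 = 0.090266 × 0.576 + 0.028 = 0.079993.

Unemployment rate after two quarters ≈ 8.00%.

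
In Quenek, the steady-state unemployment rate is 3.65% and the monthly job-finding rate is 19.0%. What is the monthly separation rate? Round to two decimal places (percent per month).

From u* = s/(s+f): s = u·f/(1−u).
s = 0.0365 × 19.0 / (1 − 0.0365) = 0.6935 / 0.9635 ≈ 0.72% per month.

Separation rate ≈ 0.72% per month.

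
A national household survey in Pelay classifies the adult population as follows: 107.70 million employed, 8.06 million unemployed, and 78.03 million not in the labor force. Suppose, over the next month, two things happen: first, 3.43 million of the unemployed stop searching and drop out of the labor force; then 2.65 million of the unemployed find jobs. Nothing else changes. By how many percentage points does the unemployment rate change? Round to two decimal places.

Initially, labor force = 107.70 + 8.06 = 115.76 million, so u = 8.06/115.76 = 6.96%.
After the first change, unemployed and labor force both fall by 3.43 → E = 107.70, U = 4.63, labor force = 112.33 million.
After the second change, unemployed falls and employed rises by 2.65; labor force unchanged → E = 110.35, U = 1.98, labor force = 112.33 million.
New unemployment rate = 1.98 / 112.33 = 1.76%.
Change = 1.76% − 6.96% = −5.20 percentage points.

The unemployment rate changes by −5.20 percentage points.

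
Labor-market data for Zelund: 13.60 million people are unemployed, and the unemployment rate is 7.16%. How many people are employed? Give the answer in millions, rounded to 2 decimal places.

About 176.34 million are employed.

Labor force = U / u = 13.60 / 0.0716 ≈ 189.94 million.
Employed = labor force − unemployed = 189.94 − 13.60 = 176.34 million.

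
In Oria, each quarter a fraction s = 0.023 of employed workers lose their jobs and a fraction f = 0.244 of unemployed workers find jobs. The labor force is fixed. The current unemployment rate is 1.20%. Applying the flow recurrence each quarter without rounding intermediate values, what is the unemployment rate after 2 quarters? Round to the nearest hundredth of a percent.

Unemployment rate after two quarters ≈ 4.63%.

With a fixed labor force, u_{t+1} = u_t + s·(1−u_t) − f·u_t = u_t·(1−s−f) + s.
Here 1−s−f = 0.733 and s = 0.023.
u_1 = 0.012000 × 0.733 + 0.023 = 0.031796.
u_2 = 0.031796 × 0.733 + 0.023 = 0.046306.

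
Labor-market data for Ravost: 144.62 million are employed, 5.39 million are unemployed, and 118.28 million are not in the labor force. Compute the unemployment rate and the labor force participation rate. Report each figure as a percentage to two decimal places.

Labor force = employed + unemployed = 144.62 + 5.39 = 150.01 million.
Working-age population = 150.01 + 118.28 = 268.29 million.
Unemployment rate = 5.39 / 150.01 = 3.59%.
Labor force participation rate = 150.01 / 268.29 = 55.91%.

Unemployment rate ≈ 3.59%; labor force participation rate ≈ 55.91%.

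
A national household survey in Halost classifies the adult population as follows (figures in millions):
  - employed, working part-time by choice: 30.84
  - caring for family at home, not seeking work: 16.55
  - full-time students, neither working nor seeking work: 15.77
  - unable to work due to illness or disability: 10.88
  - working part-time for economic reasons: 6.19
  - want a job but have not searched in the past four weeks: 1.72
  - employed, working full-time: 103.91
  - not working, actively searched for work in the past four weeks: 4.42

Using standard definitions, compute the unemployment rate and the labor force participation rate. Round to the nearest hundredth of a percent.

Employed = 30.84 + 6.19 + 103.91 = 140.94 million (anyone who worked, including part-time for economic reasons, counts as employed).
Unemployed = 4.42 million.
Labor force = 140.94 + 4.42 = 145.36 million.
Not in labor force = 16.55 + 15.77 + 10.88 + 1.72 = 44.92 million (those not working and not actively searching are outside the labor force — including those who want a job but have given up searching).
Civilian working-age population = 145.36 + 44.92 = 190.28 million.
Unemployment rate = 4.42 / 145.36 = 3.04%.
Labor force participation rate = 145.36 / 190.28 = 76.39%.

Unemployment rate ≈ 3.04%; labor force participation rate ≈ 76.39%.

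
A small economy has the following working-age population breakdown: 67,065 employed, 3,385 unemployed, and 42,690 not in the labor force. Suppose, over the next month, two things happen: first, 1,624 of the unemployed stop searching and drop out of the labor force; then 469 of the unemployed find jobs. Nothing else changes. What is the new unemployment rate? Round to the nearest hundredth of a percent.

Initially, labor force = 67,065 + 3,385 = 70,450, so u = 3,385/70,450 = 4.80%.
After the first change, unemployed and labor force both fall by 1,624 → E = 67,065, U = 1,761, labor force = 68,826.
After the second change, unemployed falls and employed rises by 469; labor force unchanged → E = 67,534, U = 1,292, labor force = 68,826.
New unemployment rate = 1,292 / 68,826 = 1.88%.

New unemployment rate ≈ 1.88%.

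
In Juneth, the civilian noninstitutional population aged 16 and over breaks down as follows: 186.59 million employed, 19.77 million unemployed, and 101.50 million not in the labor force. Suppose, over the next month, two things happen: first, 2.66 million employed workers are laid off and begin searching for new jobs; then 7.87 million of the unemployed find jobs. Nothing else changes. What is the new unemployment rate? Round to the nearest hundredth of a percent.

New unemployment rate ≈ 7.06%.

Initially, labor force = 186.59 + 19.77 = 206.36 million, so u = 19.77/206.36 = 9.58%.
After the first change, employed falls and unemployed rises by 2.66; labor force unchanged → E = 183.93, U = 22.43, labor force = 206.36 million.
After the second change, unemployed falls and employed rises by 7.87; labor force unchanged → E = 191.80, U = 14.56, labor force = 206.36 million.
New unemployment rate = 14.56 / 206.36 = 7.06%.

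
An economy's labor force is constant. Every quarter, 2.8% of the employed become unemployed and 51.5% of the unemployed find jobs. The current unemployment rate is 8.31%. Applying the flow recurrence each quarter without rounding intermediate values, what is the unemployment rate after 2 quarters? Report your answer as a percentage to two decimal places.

With a fixed labor force, u_{t+1} = u_t + s·(1−u_t) − f·u_t = u_t·(1−s−f) + s.
Here 1−s−f = 0.457 and s = 0.028.
u_1 = 0.083100 × 0.457 + 0.028 = 0.065977.
u_2 = 0.065977 × 0.457 + 0.028 = 0.058151.

Unemployment rate after two quarters ≈ 5.82%.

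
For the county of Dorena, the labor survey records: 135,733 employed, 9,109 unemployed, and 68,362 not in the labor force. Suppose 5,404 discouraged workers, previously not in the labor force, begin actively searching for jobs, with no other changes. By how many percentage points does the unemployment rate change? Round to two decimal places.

The unemployment rate changes by +3.37 percentage points.

Initially, labor force = 135,733 + 9,109 = 144,842, so u = 9,109/144,842 = 6.29%.
After the change, unemployed and labor force both rise by 5,404 → E = 135,733, U = 14,513, labor force = 150,246.
New unemployment rate = 14,513 / 150,246 = 9.66%.
Change = 9.66% − 6.29% = +3.37 percentage points.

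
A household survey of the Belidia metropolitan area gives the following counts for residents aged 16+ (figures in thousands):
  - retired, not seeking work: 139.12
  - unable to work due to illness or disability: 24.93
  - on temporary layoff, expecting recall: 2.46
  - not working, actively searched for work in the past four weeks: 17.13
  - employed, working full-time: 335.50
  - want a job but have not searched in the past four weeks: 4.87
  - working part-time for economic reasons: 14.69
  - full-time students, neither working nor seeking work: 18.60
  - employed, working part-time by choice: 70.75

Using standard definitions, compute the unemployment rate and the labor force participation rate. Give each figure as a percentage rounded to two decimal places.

Unemployment rate ≈ 4.45%; labor force participation rate ≈ 70.14%.

Employed = 335.50 + 14.69 + 70.75 = 420.94 thousand (anyone who worked, including part-time for economic reasons, counts as employed).
Unemployed = 2.46 + 17.13 = 19.59 thousand (jobless and actively searching, or on temporary layoff).
Labor force = 420.94 + 19.59 = 440.53 thousand.
Not in labor force = 139.12 + 24.93 + 4.87 + 18.60 = 187.52 thousand (those not working and not actively searching are outside the labor force — including those who want a job but have given up searching).
Civilian working-age population = 440.53 + 187.52 = 628.05 thousand.
Unemployment rate = 19.59 / 440.53 = 4.45%.
Labor force participation rate = 440.53 / 628.05 = 70.14%.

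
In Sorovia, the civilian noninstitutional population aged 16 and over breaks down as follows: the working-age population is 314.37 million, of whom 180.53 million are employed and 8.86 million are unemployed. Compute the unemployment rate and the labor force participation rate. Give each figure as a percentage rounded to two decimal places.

Labor force = employed + unemployed = 180.53 + 8.86 = 189.39 million.
Unemployment rate = 8.86 / 189.39 = 4.68%.
Labor force participation rate = 189.39 / 314.37 = 60.24%.

Unemployment rate ≈ 4.68%; labor force participation rate ≈ 60.24%.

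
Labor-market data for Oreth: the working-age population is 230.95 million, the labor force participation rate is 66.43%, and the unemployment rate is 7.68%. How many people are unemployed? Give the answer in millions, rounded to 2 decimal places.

About 11.78 million are unemployed.

Labor force = 0.6643 × 230.95 = 153.42 million.
Unemployed = 0.0768 × 153.42 ≈ 11.78 million.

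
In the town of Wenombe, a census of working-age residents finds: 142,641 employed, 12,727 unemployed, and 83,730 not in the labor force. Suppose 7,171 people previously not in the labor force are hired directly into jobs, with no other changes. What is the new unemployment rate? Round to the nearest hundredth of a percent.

Initially, labor force = 142,641 + 12,727 = 155,368, so u = 12,727/155,368 = 8.19%.
After the change, employed and labor force both rise by 7,171; unemployed unchanged → E = 149,812, U = 12,727, labor force = 162,539.
New unemployment rate = 12,727 / 162,539 = 7.83%.

New unemployment rate ≈ 7.83%.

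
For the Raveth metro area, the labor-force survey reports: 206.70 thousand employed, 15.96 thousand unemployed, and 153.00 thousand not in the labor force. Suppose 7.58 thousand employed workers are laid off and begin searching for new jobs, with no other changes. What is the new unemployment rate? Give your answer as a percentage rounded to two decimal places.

Initially, labor force = 206.70 + 15.96 = 222.66 thousand, so u = 15.96/222.66 = 7.17%.
After the change, employed falls and unemployed rises by 7.58; labor force unchanged → E = 199.12, U = 23.54, labor force = 222.66 thousand.
New unemployment rate = 23.54 / 222.66 = 10.57%.

New unemployment rate ≈ 10.57%.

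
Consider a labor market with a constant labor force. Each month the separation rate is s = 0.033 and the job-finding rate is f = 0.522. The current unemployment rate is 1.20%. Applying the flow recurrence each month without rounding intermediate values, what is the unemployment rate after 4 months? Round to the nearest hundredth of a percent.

With a fixed labor force, u_{t+1} = u_t + s·(1−u_t) − f·u_t = u_t·(1−s−f) + s.
Here 1−s−f = 0.445 and s = 0.033.
u_1 = 0.012000 × 0.445 + 0.033 = 0.038340.
u_2 = 0.038340 × 0.445 + 0.033 = 0.050061.
u_3 = 0.050061 × 0.445 + 0.033 = 0.055277.
u_4 = 0.055277 × 0.445 + 0.033 = 0.057598.

Unemployment rate after four months ≈ 5.76%.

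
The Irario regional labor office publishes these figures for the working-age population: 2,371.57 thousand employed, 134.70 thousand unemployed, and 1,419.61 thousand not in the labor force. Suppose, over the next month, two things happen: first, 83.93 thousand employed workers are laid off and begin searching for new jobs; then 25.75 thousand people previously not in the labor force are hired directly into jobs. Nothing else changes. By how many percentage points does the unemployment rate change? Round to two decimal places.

Initially, labor force = 2,371.57 + 134.70 = 2,506.27 thousand, so u = 134.70/2,506.27 = 5.37%.
After the first change, employed falls and unemployed rises by 83.93; labor force unchanged → E = 2,287.64, U = 218.63, labor force = 2,506.27 thousand.
After the second change, employed and labor force both rise by 25.75; unemployed unchanged → E = 2,313.39, U = 218.63, labor force = 2,532.02 thousand.
New unemployment rate = 218.63 / 2,532.02 = 8.63%.
Change = 8.63% − 5.37% = +3.26 percentage points.

The unemployment rate changes by +3.26 percentage points.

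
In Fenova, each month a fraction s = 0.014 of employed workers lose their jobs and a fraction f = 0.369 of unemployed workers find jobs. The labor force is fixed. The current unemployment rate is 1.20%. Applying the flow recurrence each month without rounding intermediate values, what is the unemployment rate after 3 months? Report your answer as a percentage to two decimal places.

With a fixed labor force, u_{t+1} = u_t + s·(1−u_t) − f·u_t = u_t·(1−s−f) + s.
Here 1−s−f = 0.617 and s = 0.014.
u_1 = 0.012000 × 0.617 + 0.014 = 0.021404.
u_2 = 0.021404 × 0.617 + 0.014 = 0.027206.
u_3 = 0.027206 × 0.617 + 0.014 = 0.030786.

Unemployment rate after three months ≈ 3.08%.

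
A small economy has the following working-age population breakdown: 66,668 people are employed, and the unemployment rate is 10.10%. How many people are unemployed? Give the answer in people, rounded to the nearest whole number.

Let U be the number unemployed. The labor force is E + U, and U/(E+U) = 0.1010.
So U = 0.1010 × 66,668 / (1 − 0.1010) = 6733.47 / 0.8990 ≈ 7,490.

About 7,490 are unemployed.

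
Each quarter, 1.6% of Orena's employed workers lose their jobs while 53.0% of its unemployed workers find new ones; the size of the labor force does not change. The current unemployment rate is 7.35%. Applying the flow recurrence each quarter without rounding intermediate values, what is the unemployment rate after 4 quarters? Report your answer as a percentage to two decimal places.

With a fixed labor force, u_{t+1} = u_t + s·(1−u_t) − f·u_t = u_t·(1−s−f) + s.
Here 1−s−f = 0.454 and s = 0.016.
u_1 = 0.073500 × 0.454 + 0.016 = 0.049369.
u_2 = 0.049369 × 0.454 + 0.016 = 0.038414.
u_3 = 0.038414 × 0.454 + 0.016 = 0.033440.
u_4 = 0.033440 × 0.454 + 0.016 = 0.031182.

Unemployment rate after four quarters ≈ 3.12%.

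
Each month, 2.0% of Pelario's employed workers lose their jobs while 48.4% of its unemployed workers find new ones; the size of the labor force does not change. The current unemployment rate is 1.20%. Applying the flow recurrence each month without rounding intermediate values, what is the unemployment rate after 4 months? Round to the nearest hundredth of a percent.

Unemployment rate after four months ≈ 3.80%.

With a fixed labor force, u_{t+1} = u_t + s·(1−u_t) − f·u_t = u_t·(1−s−f) + s.
Here 1−s−f = 0.496 and s = 0.020.
u_1 = 0.012000 × 0.496 + 0.020 = 0.025952.
u_2 = 0.025952 × 0.496 + 0.020 = 0.032872.
u_3 = 0.032872 × 0.496 + 0.020 = 0.036305.
u_4 = 0.036305 × 0.496 + 0.020 = 0.038007.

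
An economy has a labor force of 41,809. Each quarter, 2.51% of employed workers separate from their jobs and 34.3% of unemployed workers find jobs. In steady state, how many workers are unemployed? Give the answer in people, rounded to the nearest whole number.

About 2,851 are unemployed in steady state.

Steady-state unemployment rate u* = s/(s+f) = 2.51/(2.51+34.3) = 0.068188.
Unemployed = u* × labor force = 0.068188 × 41,809 ≈ 2,851.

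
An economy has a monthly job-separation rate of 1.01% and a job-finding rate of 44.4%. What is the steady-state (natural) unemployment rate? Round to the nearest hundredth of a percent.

At steady state the flows balance: s·E = f·U, so U/(E+U) = s/(s+f).
u* = 1.01 / (1.01 + 44.4) = 1.01 / 45.41 = 2.22%.

Steady-state unemployment rate ≈ 2.22%.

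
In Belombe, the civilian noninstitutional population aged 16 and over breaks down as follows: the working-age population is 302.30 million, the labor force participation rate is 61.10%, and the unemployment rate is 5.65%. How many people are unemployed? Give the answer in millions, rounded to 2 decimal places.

Labor force = 0.6110 × 302.30 = 184.71 million.
Unemployed = 0.0565 × 184.71 ≈ 10.44 million.

About 10.44 million are unemployed.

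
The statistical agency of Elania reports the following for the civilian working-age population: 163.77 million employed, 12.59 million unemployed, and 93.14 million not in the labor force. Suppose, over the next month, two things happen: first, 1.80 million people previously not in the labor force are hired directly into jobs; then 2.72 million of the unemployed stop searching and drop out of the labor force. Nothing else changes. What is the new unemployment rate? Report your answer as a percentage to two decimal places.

Initially, labor force = 163.77 + 12.59 = 176.36 million, so u = 12.59/176.36 = 7.14%.
After the first change, employed and labor force both rise by 1.80; unemployed unchanged → E = 165.57, U = 12.59, labor force = 178.16 million.
After the second change, unemployed and labor force both fall by 2.72 → E = 165.57, U = 9.87, labor force = 175.44 million.
New unemployment rate = 9.87 / 175.44 = 5.63%.

New unemployment rate ≈ 5.63%.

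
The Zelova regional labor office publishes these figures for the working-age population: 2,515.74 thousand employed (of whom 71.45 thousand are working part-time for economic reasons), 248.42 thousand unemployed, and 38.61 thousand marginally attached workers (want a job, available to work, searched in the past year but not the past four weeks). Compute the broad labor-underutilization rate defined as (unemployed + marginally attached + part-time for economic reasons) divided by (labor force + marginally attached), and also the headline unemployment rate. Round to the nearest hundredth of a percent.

Broad underutilization rate ≈ 12.79%; headline unemployment rate ≈ 8.99%.

Labor force = 2,515.74 + 248.42 = 2,764.16 thousand.
Numerator = 248.42 + 38.61 + 71.45 = 358.48 thousand.
Denominator = 2,764.16 + 38.61 = 2,802.77 thousand.
Broad rate = 358.48 / 2,802.77 = 12.79%.
Headline unemployment rate = 248.42 / 2,764.16 = 8.99%.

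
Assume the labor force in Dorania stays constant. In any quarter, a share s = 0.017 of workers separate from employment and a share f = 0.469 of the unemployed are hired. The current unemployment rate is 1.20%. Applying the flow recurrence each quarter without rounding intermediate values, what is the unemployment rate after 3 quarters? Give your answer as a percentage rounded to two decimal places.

With a fixed labor force, u_{t+1} = u_t + s·(1−u_t) − f·u_t = u_t·(1−s−f) + s.
Here 1−s−f = 0.514 and s = 0.017.
u_1 = 0.012000 × 0.514 + 0.017 = 0.023168.
u_2 = 0.023168 × 0.514 + 0.017 = 0.028908.
u_3 = 0.028908 × 0.514 + 0.017 = 0.031859.

Unemployment rate after three quarters ≈ 3.19%.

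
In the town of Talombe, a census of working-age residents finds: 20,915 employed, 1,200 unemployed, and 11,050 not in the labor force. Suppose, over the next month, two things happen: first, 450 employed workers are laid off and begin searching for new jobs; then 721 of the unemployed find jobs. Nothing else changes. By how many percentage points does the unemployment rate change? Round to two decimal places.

The unemployment rate changes by −1.23 percentage points.

Initially, labor force = 20,915 + 1,200 = 22,115, so u = 1,200/22,115 = 5.43%.
After the first change, employed falls and unemployed rises by 450; labor force unchanged → E = 20,465, U = 1,650, labor force = 22,115.
After the second change, unemployed falls and employed rises by 721; labor force unchanged → E = 21,186, U = 929, labor force = 22,115.
New unemployment rate = 929 / 22,115 = 4.20%.
Change = 4.20% − 5.43% = −1.23 percentage points.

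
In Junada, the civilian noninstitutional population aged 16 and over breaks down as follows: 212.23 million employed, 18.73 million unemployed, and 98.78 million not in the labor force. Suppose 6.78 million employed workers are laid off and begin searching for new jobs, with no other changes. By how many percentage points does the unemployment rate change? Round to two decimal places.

Initially, labor force = 212.23 + 18.73 = 230.96 million, so u = 18.73/230.96 = 8.11%.
After the change, employed falls and unemployed rises by 6.78; labor force unchanged → E = 205.45, U = 25.51, labor force = 230.96 million.
New unemployment rate = 25.51 / 230.96 = 11.05%.
Change = 11.05% − 8.11% = +2.94 percentage points.

The unemployment rate changes by +2.94 percentage points.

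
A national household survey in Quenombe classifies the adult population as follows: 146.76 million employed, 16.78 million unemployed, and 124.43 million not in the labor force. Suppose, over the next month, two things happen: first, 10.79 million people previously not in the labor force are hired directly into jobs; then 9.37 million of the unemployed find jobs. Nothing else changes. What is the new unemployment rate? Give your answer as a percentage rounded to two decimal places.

Initially, labor force = 146.76 + 16.78 = 163.54 million, so u = 16.78/163.54 = 10.26%.
After the first change, employed and labor force both rise by 10.79; unemployed unchanged → E = 157.55, U = 16.78, labor force = 174.33 million.
After the second change, unemployed falls and employed rises by 9.37; labor force unchanged → E = 166.92, U = 7.41, labor force = 174.33 million.
New unemployment rate = 7.41 / 174.33 = 4.25%.

New unemployment rate ≈ 4.25%.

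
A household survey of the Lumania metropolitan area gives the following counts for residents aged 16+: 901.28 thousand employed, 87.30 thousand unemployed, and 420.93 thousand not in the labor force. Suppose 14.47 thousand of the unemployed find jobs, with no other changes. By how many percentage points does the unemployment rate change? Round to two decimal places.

Initially, labor force = 901.28 + 87.30 = 988.58 thousand, so u = 87.30/988.58 = 8.83%.
After the change, unemployed falls and employed rises by 14.47; labor force unchanged → E = 915.75, U = 72.83, labor force = 988.58 thousand.
New unemployment rate = 72.83 / 988.58 = 7.37%.
Change = 7.37% − 8.83% = −1.46 percentage points.

The unemployment rate changes by −1.46 percentage points.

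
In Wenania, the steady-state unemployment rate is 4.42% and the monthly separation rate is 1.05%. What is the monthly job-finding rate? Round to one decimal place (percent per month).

From u* = s/(s+f): f = s·(1−u)/u.
f = 1.05 × (1 − 0.0442) / 0.0442 = 1.0036 / 0.0442 ≈ 22.7% per month.

Job-finding rate ≈ 22.7% per month.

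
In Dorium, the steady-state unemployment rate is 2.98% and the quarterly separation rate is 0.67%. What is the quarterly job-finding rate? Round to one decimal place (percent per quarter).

From u* = s/(s+f): f = s·(1−u)/u.
f = 0.67 × (1 − 0.0298) / 0.0298 = 0.6500 / 0.0298 ≈ 21.8% per quarter.

Job-finding rate ≈ 21.8% per quarter.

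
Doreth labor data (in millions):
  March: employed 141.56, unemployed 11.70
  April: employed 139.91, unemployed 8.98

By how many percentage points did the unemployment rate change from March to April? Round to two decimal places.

The unemployment rate changed by −1.60 percentage points.

March: labor force = 141.56 + 11.70 = 153.26; u = 11.70/153.26 = 7.63%.
April: labor force = 139.91 + 8.98 = 148.89; u = 8.98/148.89 = 6.03%.
Change = 6.03% − 7.63% = −1.60 pp.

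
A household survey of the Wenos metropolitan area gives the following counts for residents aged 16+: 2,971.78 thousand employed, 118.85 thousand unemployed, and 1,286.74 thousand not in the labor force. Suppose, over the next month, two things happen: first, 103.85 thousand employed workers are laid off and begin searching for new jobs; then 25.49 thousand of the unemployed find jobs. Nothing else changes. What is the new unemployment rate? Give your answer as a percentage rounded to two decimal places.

Initially, labor force = 2,971.78 + 118.85 = 3,090.63 thousand, so u = 118.85/3,090.63 = 3.85%.
After the first change, employed falls and unemployed rises by 103.85; labor force unchanged → E = 2,867.93, U = 222.70, labor force = 3,090.63 thousand.
After the second change, unemployed falls and employed rises by 25.49; labor force unchanged → E = 2,893.42, U = 197.21, labor force = 3,090.63 thousand.
New unemployment rate = 197.21 / 3,090.63 = 6.38%.

New unemployment rate ≈ 6.38%.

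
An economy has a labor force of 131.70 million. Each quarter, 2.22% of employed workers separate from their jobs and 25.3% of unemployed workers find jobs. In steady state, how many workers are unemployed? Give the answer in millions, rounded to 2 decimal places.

Steady-state unemployment rate u* = s/(s+f) = 2.22/(2.22+25.3) = 0.080669.
Unemployed = u* × labor force = 0.080669 × 131.70 ≈ 10.62 million.

About 10.62 million are unemployed in steady state.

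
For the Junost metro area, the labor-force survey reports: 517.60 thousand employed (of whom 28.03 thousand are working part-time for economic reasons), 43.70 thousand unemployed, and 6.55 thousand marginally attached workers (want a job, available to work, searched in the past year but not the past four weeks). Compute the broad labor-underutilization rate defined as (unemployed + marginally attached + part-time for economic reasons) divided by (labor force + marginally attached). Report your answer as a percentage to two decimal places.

Labor force = 517.60 + 43.70 = 561.30 thousand.
Numerator = 43.70 + 6.55 + 28.03 = 78.28 thousand.
Denominator = 561.30 + 6.55 = 567.85 thousand.
Broad rate = 78.28 / 567.85 = 13.79%.

Broad underutilization rate ≈ 13.79%.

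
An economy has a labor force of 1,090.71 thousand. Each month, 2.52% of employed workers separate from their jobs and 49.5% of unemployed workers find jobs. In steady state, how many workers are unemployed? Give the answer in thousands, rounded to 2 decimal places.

Steady-state unemployment rate u* = s/(s+f) = 2.52/(2.52+49.5) = 0.048443.
Unemployed = u* × labor force = 0.048443 × 1,090.71 ≈ 52.84 thousand.

About 52.84 thousand are unemployed in steady state.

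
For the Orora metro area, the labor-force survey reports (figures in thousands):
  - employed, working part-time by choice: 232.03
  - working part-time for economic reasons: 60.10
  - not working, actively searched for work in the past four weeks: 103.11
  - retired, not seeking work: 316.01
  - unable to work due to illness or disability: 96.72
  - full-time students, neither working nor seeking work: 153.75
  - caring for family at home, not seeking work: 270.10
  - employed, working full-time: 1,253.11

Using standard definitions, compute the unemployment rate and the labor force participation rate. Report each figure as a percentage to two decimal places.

Unemployment rate ≈ 6.26%; labor force participation rate ≈ 66.33%.

Employed = 232.03 + 60.10 + 1,253.11 = 1,545.24 thousand (anyone who worked, including part-time for economic reasons, counts as employed).
Unemployed = 103.11 thousand.
Labor force = 1,545.24 + 103.11 = 1,648.35 thousand.
Not in labor force = 316.01 + 96.72 + 153.75 + 270.10 = 836.58 thousand (those not working and not actively searching are outside the labor force).
Civilian working-age population = 1,648.35 + 836.58 = 2,484.93 thousand.
Unemployment rate = 103.11 / 1,648.35 = 6.26%.
Labor force participation rate = 1,648.35 / 2,484.93 = 66.33%.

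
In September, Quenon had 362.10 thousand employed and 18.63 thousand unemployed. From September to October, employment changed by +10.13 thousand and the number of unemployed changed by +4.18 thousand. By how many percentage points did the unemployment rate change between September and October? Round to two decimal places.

September: labor force = 362.10 + 18.63 = 380.73; u = 18.63/380.73 = 4.89%.
October: labor force = 372.23 + 22.81 = 395.04; u = 22.81/395.04 = 5.77%.
Change = 5.77% − 4.89% = +0.88 pp.

The unemployment rate changed by +0.88 percentage points.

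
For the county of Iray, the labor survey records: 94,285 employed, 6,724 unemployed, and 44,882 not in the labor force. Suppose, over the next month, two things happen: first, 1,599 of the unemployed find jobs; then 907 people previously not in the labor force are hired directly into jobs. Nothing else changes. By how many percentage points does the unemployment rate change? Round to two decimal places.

Initially, labor force = 94,285 + 6,724 = 101,009, so u = 6,724/101,009 = 6.66%.
After the first change, unemployed falls and employed rises by 1,599; labor force unchanged → E = 95,884, U = 5,125, labor force = 101,009.
After the second change, employed and labor force both rise by 907; unemployed unchanged → E = 96,791, U = 5,125, labor force = 101,916.
New unemployment rate = 5,125 / 101,916 = 5.03%.
Change = 5.03% − 6.66% = −1.63 percentage points.

The unemployment rate changes by −1.63 percentage points.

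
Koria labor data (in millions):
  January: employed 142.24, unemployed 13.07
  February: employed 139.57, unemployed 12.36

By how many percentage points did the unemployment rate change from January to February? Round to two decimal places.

January: labor force = 142.24 + 13.07 = 155.31; u = 13.07/155.31 = 8.42%.
February: labor force = 139.57 + 12.36 = 151.93; u = 12.36/151.93 = 8.14%.
Change = 8.14% − 8.42% = −0.28 pp.

The unemployment rate changed by −0.28 percentage points.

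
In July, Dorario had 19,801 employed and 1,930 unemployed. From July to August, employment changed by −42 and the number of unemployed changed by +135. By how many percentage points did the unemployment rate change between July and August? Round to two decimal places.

July: labor force = 19,801 + 1,930 = 21,731; u = 1,930/21,731 = 8.88%.
August: labor force = 19,759 + 2,065 = 21,824; u = 2,065/21,824 = 9.46%.
Change = 9.46% − 8.88% = +0.58 pp.

The unemployment rate changed by +0.58 percentage points.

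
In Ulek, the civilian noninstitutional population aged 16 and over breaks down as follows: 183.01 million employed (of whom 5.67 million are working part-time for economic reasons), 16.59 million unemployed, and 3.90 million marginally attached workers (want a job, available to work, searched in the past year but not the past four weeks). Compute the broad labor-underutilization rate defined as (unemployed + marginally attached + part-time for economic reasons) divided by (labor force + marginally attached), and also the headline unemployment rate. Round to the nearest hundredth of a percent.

Broad underutilization rate ≈ 12.86%; headline unemployment rate ≈ 8.31%.

Labor force = 183.01 + 16.59 = 199.60 million.
Numerator = 16.59 + 3.90 + 5.67 = 26.16 million.
Denominator = 199.60 + 3.90 = 203.50 million.
Broad rate = 26.16 / 203.50 = 12.86%.
Headline unemployment rate = 16.59 / 199.60 = 8.31%.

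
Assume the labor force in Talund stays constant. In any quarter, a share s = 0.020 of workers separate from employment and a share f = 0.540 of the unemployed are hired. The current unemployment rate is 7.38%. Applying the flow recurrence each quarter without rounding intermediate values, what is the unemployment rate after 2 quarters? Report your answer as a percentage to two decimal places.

Unemployment rate after two quarters ≈ 4.31%.

With a fixed labor force, u_{t+1} = u_t + s·(1−u_t) − f·u_t = u_t·(1−s−f) + s.
Here 1−s−f = 0.440 and s = 0.020.
u_1 = 0.073800 × 0.440 + 0.020 = 0.052472.
u_2 = 0.052472 × 0.440 + 0.020 = 0.043088.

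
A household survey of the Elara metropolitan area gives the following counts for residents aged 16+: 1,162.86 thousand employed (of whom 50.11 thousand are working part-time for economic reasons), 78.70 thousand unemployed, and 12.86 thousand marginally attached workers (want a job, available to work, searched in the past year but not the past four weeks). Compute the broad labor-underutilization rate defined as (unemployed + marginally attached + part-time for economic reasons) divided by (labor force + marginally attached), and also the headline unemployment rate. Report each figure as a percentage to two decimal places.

Labor force = 1,162.86 + 78.70 = 1,241.56 thousand.
Numerator = 78.70 + 12.86 + 50.11 = 141.67 thousand.
Denominator = 1,241.56 + 12.86 = 1,254.42 thousand.
Broad rate = 141.67 / 1,254.42 = 11.29%.
Headline unemployment rate = 78.70 / 1,241.56 = 6.34%.

Broad underutilization rate ≈ 11.29%; headline unemployment rate ≈ 6.34%.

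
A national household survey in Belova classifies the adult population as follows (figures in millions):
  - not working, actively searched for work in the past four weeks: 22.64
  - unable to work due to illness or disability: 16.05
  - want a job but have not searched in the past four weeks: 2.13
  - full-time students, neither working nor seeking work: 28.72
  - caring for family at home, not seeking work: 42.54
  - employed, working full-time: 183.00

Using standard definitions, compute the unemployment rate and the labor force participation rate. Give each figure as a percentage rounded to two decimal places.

Unemployment rate ≈ 11.01%; labor force participation rate ≈ 69.69%.

Employed = 183.00 million.
Unemployed = 22.64 million.
Labor force = 183.00 + 22.64 = 205.64 million.
Not in labor force = 16.05 + 2.13 + 28.72 + 42.54 = 89.44 million (those not working and not actively searching are outside the labor force — including those who want a job but have given up searching).
Civilian working-age population = 205.64 + 89.44 = 295.08 million.
Unemployment rate = 22.64 / 205.64 = 11.01%.
Labor force participation rate = 205.64 / 295.08 = 69.69%.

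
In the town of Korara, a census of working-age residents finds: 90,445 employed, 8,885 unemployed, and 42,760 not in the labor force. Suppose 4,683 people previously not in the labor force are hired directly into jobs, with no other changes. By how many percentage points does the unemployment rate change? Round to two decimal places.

The unemployment rate changes by −0.40 percentage points.

Initially, labor force = 90,445 + 8,885 = 99,330, so u = 8,885/99,330 = 8.94%.
After the change, employed and labor force both rise by 4,683; unemployed unchanged → E = 95,128, U = 8,885, labor force = 104,013.
New unemployment rate = 8,885 / 104,013 = 8.54%.
Change = 8.54% − 8.94% = −0.40 percentage points.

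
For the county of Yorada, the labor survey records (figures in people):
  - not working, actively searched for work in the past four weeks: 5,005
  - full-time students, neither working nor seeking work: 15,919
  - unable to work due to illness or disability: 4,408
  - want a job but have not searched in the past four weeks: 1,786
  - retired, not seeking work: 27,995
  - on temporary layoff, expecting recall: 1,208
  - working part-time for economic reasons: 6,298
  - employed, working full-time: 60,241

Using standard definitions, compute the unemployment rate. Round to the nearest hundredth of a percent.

Unemployment rate ≈ 8.54%.

Employed = 6,298 + 60,241 = 66,539 (anyone who worked, including part-time for economic reasons, counts as employed).
Unemployed = 5,005 + 1,208 = 6,213 (jobless and actively searching, or on temporary layoff).
Labor force = 66,539 + 6,213 = 72,752.
Unemployment rate = 6,213 / 72,752 = 8.54%.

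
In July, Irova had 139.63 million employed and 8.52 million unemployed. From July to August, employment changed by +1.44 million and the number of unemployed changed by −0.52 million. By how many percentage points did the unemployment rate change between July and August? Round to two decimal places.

The unemployment rate changed by −0.38 percentage points.

July: labor force = 139.63 + 8.52 = 148.15; u = 8.52/148.15 = 5.75%.
August: labor force = 141.07 + 8.00 = 149.07; u = 8.00/149.07 = 5.37%.
Change = 5.37% − 5.75% = −0.38 pp.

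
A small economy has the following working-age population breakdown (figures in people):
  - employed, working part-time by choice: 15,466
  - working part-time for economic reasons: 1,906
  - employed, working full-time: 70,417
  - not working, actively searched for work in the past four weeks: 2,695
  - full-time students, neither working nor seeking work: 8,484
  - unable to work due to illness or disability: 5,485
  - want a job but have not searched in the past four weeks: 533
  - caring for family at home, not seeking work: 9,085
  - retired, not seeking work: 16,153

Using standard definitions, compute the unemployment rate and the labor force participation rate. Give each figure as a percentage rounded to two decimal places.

Unemployment rate ≈ 2.98%; labor force participation rate ≈ 69.48%.

Employed = 15,466 + 1,906 + 70,417 = 87,789 (anyone who worked, including part-time for economic reasons, counts as employed).
Unemployed = 2,695.
Labor force = 87,789 + 2,695 = 90,484.
Not in labor force = 8,484 + 5,485 + 533 + 9,085 + 16,153 = 39,740 (those not working and not actively searching are outside the labor force — including those who want a job but have given up searching).
Civilian working-age population = 90,484 + 39,740 = 130,224.
Unemployment rate = 2,695 / 90,484 = 2.98%.
Labor force participation rate = 90,484 / 130,224 = 69.48%.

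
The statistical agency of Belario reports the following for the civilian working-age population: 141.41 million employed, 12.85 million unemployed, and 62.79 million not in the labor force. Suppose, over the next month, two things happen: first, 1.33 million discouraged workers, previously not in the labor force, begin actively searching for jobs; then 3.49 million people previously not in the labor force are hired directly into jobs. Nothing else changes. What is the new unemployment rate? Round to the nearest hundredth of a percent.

Initially, labor force = 141.41 + 12.85 = 154.26 million, so u = 12.85/154.26 = 8.33%.
After the first change, unemployed and labor force both rise by 1.33 → E = 141.41, U = 14.18, labor force = 155.59 million.
After the second change, employed and labor force both rise by 3.49; unemployed unchanged → E = 144.90, U = 14.18, labor force = 159.08 million.
New unemployment rate = 14.18 / 159.08 = 8.91%.

New unemployment rate ≈ 8.91%.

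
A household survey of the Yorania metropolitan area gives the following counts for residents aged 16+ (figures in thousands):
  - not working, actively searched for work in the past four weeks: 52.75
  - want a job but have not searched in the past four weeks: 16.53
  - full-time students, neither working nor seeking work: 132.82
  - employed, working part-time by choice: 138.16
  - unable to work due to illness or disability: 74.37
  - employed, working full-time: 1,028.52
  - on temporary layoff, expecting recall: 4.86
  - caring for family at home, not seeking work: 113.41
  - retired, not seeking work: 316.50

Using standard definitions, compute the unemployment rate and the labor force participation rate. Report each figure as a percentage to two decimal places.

Unemployment rate ≈ 4.71%; labor force participation rate ≈ 65.19%.

Employed = 138.16 + 1,028.52 = 1,166.68 thousand.
Unemployed = 52.75 + 4.86 = 57.61 thousand (jobless and actively searching, or on temporary layoff).
Labor force = 1,166.68 + 57.61 = 1,224.29 thousand.
Not in labor force = 16.53 + 132.82 + 74.37 + 113.41 + 316.50 = 653.63 thousand (those not working and not actively searching are outside the labor force — including those who want a job but have given up searching).
Civilian working-age population = 1,224.29 + 653.63 = 1,877.92 thousand.
Unemployment rate = 57.61 / 1,224.29 = 4.71%.
Labor force participation rate = 1,224.29 / 1,877.92 = 65.19%.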